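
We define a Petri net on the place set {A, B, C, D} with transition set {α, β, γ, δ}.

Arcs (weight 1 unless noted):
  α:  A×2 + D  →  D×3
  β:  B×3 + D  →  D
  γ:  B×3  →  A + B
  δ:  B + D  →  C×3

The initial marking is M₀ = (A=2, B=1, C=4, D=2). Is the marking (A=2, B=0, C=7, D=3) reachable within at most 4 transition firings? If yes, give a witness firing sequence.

depth 0: 1 marking
depth 1: 3 markings reached so far
depth 2: 4 markings reached so far
depth 3: 4 markings reached so far
(frontier empty at depth 3; search complete)
target is not among the 4 markings reachable within 4 steps

NO — not reachable within 4 firings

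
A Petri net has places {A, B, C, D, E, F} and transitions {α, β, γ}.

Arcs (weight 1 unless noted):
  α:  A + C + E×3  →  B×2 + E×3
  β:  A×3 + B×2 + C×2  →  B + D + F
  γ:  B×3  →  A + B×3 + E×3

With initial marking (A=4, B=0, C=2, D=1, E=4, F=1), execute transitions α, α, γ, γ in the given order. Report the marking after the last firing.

(A=4, B=4, C=0, D=1, E=10, F=1)

step 1: fire α:  (A=4, B=0, C=2, D=1, E=4, F=1) → (A=3, B=2, C=1, D=1, E=4, F=1)
step 2: fire α:  (A=3, B=2, C=1, D=1, E=4, F=1) → (A=2, B=4, C=0, D=1, E=4, F=1)
step 3: fire γ:  (A=2, B=4, C=0, D=1, E=4, F=1) → (A=3, B=4, C=0, D=1, E=7, F=1)
step 4: fire γ:  (A=3, B=4, C=0, D=1, E=7, F=1) → (A=4, B=4, C=0, D=1, E=10, F=1)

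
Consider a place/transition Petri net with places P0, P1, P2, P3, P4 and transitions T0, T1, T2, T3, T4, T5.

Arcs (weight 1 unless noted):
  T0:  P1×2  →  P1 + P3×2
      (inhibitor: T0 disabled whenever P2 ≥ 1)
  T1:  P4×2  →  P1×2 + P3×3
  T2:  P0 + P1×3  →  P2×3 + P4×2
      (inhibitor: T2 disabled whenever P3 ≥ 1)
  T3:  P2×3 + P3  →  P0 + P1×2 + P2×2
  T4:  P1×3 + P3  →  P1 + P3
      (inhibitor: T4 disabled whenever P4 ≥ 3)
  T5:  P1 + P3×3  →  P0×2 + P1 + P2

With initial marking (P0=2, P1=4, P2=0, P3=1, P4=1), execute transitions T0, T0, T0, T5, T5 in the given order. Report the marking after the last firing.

(P0=6, P1=1, P2=2, P3=1, P4=1)

step 1: fire T0:  (P0=2, P1=4, P2=0, P3=1, P4=1) → (P0=2, P1=3, P2=0, P3=3, P4=1)
step 2: fire T0:  (P0=2, P1=3, P2=0, P3=3, P4=1) → (P0=2, P1=2, P2=0, P3=5, P4=1)
step 3: fire T0:  (P0=2, P1=2, P2=0, P3=5, P4=1) → (P0=2, P1=1, P2=0, P3=7, P4=1)
step 4: fire T5:  (P0=2, P1=1, P2=0, P3=7, P4=1) → (P0=4, P1=1, P2=1, P3=4, P4=1)
step 5: fire T5:  (P0=4, P1=1, P2=1, P3=4, P4=1) → (P0=6, P1=1, P2=2, P3=1, P4=1)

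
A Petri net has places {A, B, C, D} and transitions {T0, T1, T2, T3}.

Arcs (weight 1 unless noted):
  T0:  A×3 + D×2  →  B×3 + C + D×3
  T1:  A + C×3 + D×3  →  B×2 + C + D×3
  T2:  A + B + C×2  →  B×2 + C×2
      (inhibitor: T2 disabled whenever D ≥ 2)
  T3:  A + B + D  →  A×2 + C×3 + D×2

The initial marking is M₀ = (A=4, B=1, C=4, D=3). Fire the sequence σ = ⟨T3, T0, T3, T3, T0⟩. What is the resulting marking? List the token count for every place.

(A=1, B=4, C=15, D=8)

step 1: fire T3:  (A=4, B=1, C=4, D=3) → (A=5, B=0, C=7, D=4)
step 2: fire T0:  (A=5, B=0, C=7, D=4) → (A=2, B=3, C=8, D=5)
step 3: fire T3:  (A=2, B=3, C=8, D=5) → (A=3, B=2, C=11, D=6)
step 4: fire T3:  (A=3, B=2, C=11, D=6) → (A=4, B=1, C=14, D=7)
step 5: fire T0:  (A=4, B=1, C=14, D=7) → (A=1, B=4, C=15, D=8)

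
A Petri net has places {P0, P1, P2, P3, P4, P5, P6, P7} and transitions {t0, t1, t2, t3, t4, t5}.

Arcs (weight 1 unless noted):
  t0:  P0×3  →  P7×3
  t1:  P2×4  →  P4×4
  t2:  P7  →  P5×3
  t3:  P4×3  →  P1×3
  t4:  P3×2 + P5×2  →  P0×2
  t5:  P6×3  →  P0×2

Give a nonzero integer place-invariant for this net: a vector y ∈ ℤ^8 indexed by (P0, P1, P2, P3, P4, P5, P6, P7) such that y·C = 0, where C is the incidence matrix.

Incidence matrix C (rows=places, cols=transitions):
       t0   t1   t2   t3   t4   t5
   P0  -3    0    0    0    2    2
   P1   0    0    0    3    0    0
   P2   0   -4    0    0    0    0
   P3   0    0    0    0   -2    0
   P4   0    4    0   -3    0    0
   P5   0    0    3    0   -2    0
   P6   0    0    0    0    0   -3
   P7   3    0   -1    0    0    0

Candidate y = [0, 1, 1, 0, 1, 0, 0, 0]; check y·C column-wise:
  col t0: 0·-3 + 1·0 + 1·0 + 1·0 + 0·3 = 0
  col t1: 1·0 + 1·-4 + 1·4 = 0
  col t2: 1·0 + 1·0 + 1·0 + 0·3 + 0·-1 = 0
  col t3: 1·3 + 1·0 + 1·-3 = 0
  col t4: 0·2 + 1·0 + 1·0 + 0·-2 + 1·0 + 0·-2 = 0
  col t5: 0·2 + 1·0 + 1·0 + 1·0 + 0·-3 = 0

y = (P0:0, P1:1, P2:1, P3:0, P4:1, P5:0, P6:0, P7:0)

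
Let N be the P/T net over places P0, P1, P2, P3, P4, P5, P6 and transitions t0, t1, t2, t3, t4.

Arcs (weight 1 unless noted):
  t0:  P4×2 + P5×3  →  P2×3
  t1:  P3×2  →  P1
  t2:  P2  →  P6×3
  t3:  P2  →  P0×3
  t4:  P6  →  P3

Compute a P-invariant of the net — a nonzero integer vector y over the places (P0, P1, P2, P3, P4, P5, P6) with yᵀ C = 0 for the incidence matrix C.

Incidence matrix C (rows=places, cols=transitions):
       t0   t1   t2   t3   t4
   P0   0    0    0    3    0
   P1   0    1    0    0    0
   P2   3    0   -1   -1    0
   P3   0   -2    0    0    1
   P4  -2    0    0    0    0
   P5  -3    0    0    0    0
   P6   0    0    3    0   -1

Candidate y = [0, 0, 0, 0, 3, -2, 0]; check y·C column-wise:
  col t0: 0·3 + 3·-2 + -2·-3 = 0
  col t1: 0·1 + 0·-2 + 3·0 + -2·0 = 0
  col t2: 0·-1 + 3·0 + -2·0 + 0·3 = 0
  col t3: 0·3 + 0·-1 + 3·0 + -2·0 = 0
  col t4: 0·1 + 3·0 + -2·0 + 0·-1 = 0

y = (P0:0, P1:0, P2:0, P3:0, P4:3, P5:-2, P6:0)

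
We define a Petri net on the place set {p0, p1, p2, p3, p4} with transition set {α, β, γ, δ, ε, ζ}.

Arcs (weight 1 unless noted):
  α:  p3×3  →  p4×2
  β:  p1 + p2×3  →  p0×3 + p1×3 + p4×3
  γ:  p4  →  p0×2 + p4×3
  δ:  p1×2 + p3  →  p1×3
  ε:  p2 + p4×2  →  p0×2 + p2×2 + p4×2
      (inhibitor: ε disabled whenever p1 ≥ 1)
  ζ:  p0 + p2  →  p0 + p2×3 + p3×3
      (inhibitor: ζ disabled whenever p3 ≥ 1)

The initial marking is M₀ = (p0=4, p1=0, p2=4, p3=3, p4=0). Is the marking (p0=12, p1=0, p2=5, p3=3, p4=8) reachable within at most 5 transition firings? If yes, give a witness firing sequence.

NO — not reachable within 5 firings

depth 0: 1 marking
depth 1: 2 markings reached so far
depth 2: 5 markings reached so far
depth 3: 11 markings reached so far
depth 4: 21 markings reached so far
depth 5: 36 markings reached so far
target is not among the 36 markings reachable within 5 steps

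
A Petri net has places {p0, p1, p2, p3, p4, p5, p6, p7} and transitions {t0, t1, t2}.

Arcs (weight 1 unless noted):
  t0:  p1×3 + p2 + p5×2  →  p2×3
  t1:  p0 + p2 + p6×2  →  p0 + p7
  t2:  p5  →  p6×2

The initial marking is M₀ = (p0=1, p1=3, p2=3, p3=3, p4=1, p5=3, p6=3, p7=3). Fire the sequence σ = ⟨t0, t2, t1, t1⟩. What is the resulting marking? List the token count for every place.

(p0=1, p1=0, p2=3, p3=3, p4=1, p5=0, p6=1, p7=5)

step 1: fire t0:  (p0=1, p1=3, p2=3, p3=3, p4=1, p5=3, p6=3, p7=3) → (p0=1, p1=0, p2=5, p3=3, p4=1, p5=1, p6=3, p7=3)
step 2: fire t2:  (p0=1, p1=0, p2=5, p3=3, p4=1, p5=1, p6=3, p7=3) → (p0=1, p1=0, p2=5, p3=3, p4=1, p5=0, p6=5, p7=3)
step 3: fire t1:  (p0=1, p1=0, p2=5, p3=3, p4=1, p5=0, p6=5, p7=3) → (p0=1, p1=0, p2=4, p3=3, p4=1, p5=0, p6=3, p7=4)
step 4: fire t1:  (p0=1, p1=0, p2=4, p3=3, p4=1, p5=0, p6=3, p7=4) → (p0=1, p1=0, p2=3, p3=3, p4=1, p5=0, p6=1, p7=5)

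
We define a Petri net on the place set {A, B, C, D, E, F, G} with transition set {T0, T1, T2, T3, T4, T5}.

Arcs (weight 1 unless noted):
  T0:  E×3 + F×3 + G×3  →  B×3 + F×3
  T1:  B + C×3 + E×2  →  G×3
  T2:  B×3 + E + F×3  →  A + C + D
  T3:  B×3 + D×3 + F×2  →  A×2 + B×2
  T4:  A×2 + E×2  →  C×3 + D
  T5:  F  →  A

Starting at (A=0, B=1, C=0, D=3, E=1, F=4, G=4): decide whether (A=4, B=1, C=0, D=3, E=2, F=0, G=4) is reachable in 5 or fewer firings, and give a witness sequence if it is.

NO — not reachable within 5 firings

depth 0: 1 marking
depth 1: 2 markings reached so far
depth 2: 3 markings reached so far
depth 3: 4 markings reached so far
depth 4: 5 markings reached so far
depth 5: 5 markings reached so far
(frontier empty at depth 5; search complete)
target is not among the 5 markings reachable within 5 steps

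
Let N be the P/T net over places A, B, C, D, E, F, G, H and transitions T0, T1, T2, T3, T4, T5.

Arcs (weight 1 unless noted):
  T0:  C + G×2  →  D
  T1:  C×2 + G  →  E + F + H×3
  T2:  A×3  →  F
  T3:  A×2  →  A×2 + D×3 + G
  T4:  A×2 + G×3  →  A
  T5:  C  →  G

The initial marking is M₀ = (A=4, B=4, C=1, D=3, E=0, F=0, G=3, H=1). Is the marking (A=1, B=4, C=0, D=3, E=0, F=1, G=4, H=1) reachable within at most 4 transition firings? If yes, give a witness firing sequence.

YES — reachable via ⟨T2, T5⟩ (2 firings)

step 1: fire T2:  (A=4, B=4, C=1, D=3, E=0, F=0, G=3, H=1) → (A=1, B=4, C=1, D=3, E=0, F=1, G=3, H=1)
step 2: fire T5:  (A=1, B=4, C=1, D=3, E=0, F=1, G=3, H=1) → (A=1, B=4, C=0, D=3, E=0, F=1, G=4, H=1)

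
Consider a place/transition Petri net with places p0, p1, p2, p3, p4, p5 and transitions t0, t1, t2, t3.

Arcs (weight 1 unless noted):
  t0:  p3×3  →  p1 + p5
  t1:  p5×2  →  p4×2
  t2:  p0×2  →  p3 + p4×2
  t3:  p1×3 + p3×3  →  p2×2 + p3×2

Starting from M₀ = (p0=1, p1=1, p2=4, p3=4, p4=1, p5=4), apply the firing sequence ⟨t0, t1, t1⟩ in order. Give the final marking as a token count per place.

(p0=1, p1=2, p2=4, p3=1, p4=5, p5=1)

step 1: fire t0:  (p0=1, p1=1, p2=4, p3=4, p4=1, p5=4) → (p0=1, p1=2, p2=4, p3=1, p4=1, p5=5)
step 2: fire t1:  (p0=1, p1=2, p2=4, p3=1, p4=1, p5=5) → (p0=1, p1=2, p2=4, p3=1, p4=3, p5=3)
step 3: fire t1:  (p0=1, p1=2, p2=4, p3=1, p4=3, p5=3) → (p0=1, p1=2, p2=4, p3=1, p4=5, p5=1)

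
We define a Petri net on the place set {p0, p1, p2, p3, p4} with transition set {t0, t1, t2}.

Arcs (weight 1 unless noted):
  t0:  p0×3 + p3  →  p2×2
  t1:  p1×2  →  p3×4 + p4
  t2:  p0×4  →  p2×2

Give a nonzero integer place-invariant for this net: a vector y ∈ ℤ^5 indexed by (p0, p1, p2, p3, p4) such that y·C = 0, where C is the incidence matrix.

y = (p0:1, p1:2, p2:2, p3:1, p4:0)

Incidence matrix C (rows=places, cols=transitions):
       t0   t1   t2
   p0  -3    0   -4
   p1   0   -2    0
   p2   2    0    2
   p3  -1    4    0
   p4   0    1    0

Candidate y = [1, 2, 2, 1, 0]; check y·C column-wise:
  col t0: 1·-3 + 2·0 + 2·2 + 1·-1 = 0
  col t1: 1·0 + 2·-2 + 2·0 + 1·4 + 0·1 = 0
  col t2: 1·-4 + 2·0 + 2·2 + 1·0 = 0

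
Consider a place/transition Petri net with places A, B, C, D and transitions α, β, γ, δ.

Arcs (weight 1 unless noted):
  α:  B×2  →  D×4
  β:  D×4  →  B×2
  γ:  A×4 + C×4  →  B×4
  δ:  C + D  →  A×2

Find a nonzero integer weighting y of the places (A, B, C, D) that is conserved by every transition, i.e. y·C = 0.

y = (A:1, B:2, C:1, D:1)

Incidence matrix C (rows=places, cols=transitions):
        α    β    γ    δ
    A   0    0   -4    2
    B  -2    2    4    0
    C   0    0   -4   -1
    D   4   -4    0   -1

Candidate y = [1, 2, 1, 1]; check y·C column-wise:
  col α: 1·0 + 2·-2 + 1·0 + 1·4 = 0
  col β: 1·0 + 2·2 + 1·0 + 1·-4 = 0
  col γ: 1·-4 + 2·4 + 1·-4 + 1·0 = 0
  col δ: 1·2 + 2·0 + 1·-1 + 1·-1 = 0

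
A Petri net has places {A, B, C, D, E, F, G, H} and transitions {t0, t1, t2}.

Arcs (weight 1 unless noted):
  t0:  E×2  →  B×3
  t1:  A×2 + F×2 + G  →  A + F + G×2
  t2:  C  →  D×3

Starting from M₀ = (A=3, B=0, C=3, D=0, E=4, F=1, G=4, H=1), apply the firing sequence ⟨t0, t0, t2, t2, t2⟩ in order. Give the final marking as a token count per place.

(A=3, B=6, C=0, D=9, E=0, F=1, G=4, H=1)

step 1: fire t0:  (A=3, B=0, C=3, D=0, E=4, F=1, G=4, H=1) → (A=3, B=3, C=3, D=0, E=2, F=1, G=4, H=1)
step 2: fire t0:  (A=3, B=3, C=3, D=0, E=2, F=1, G=4, H=1) → (A=3, B=6, C=3, D=0, E=0, F=1, G=4, H=1)
step 3: fire t2:  (A=3, B=6, C=3, D=0, E=0, F=1, G=4, H=1) → (A=3, B=6, C=2, D=3, E=0, F=1, G=4, H=1)
step 4: fire t2:  (A=3, B=6, C=2, D=3, E=0, F=1, G=4, H=1) → (A=3, B=6, C=1, D=6, E=0, F=1, G=4, H=1)
step 5: fire t2:  (A=3, B=6, C=1, D=6, E=0, F=1, G=4, H=1) → (A=3, B=6, C=0, D=9, E=0, F=1, G=4, H=1)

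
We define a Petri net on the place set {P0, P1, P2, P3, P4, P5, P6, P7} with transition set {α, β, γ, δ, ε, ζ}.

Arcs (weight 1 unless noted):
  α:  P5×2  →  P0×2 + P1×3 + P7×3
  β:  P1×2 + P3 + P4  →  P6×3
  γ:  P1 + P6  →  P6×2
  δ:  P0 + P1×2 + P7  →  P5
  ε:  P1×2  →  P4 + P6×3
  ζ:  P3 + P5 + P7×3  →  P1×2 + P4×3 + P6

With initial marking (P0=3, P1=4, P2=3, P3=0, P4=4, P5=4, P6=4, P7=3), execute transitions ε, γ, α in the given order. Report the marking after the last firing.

(P0=5, P1=4, P2=3, P3=0, P4=5, P5=2, P6=8, P7=6)

step 1: fire ε:  (P0=3, P1=4, P2=3, P3=0, P4=4, P5=4, P6=4, P7=3) → (P0=3, P1=2, P2=3, P3=0, P4=5, P5=4, P6=7, P7=3)
step 2: fire γ:  (P0=3, P1=2, P2=3, P3=0, P4=5, P5=4, P6=7, P7=3) → (P0=3, P1=1, P2=3, P3=0, P4=5, P5=4, P6=8, P7=3)
step 3: fire α:  (P0=3, P1=1, P2=3, P3=0, P4=5, P5=4, P6=8, P7=3) → (P0=5, P1=4, P2=3, P3=0, P4=5, P5=2, P6=8, P7=6)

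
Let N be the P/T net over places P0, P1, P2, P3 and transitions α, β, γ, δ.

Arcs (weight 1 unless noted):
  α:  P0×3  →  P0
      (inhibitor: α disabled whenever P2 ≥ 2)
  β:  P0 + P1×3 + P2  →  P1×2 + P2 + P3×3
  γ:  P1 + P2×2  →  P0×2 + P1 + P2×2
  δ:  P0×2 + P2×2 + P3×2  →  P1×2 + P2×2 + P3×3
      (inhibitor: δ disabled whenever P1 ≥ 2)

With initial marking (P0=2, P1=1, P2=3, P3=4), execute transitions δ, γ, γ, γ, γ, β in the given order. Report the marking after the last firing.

(P0=7, P1=2, P2=3, P3=8)

step 1: fire δ:  (P0=2, P1=1, P2=3, P3=4) → (P0=0, P1=3, P2=3, P3=5)
step 2: fire γ:  (P0=0, P1=3, P2=3, P3=5) → (P0=2, P1=3, P2=3, P3=5)
step 3: fire γ:  (P0=2, P1=3, P2=3, P3=5) → (P0=4, P1=3, P2=3, P3=5)
step 4: fire γ:  (P0=4, P1=3, P2=3, P3=5) → (P0=6, P1=3, P2=3, P3=5)
step 5: fire γ:  (P0=6, P1=3, P2=3, P3=5) → (P0=8, P1=3, P2=3, P3=5)
step 6: fire β:  (P0=8, P1=3, P2=3, P3=5) → (P0=7, P1=2, P2=3, P3=8)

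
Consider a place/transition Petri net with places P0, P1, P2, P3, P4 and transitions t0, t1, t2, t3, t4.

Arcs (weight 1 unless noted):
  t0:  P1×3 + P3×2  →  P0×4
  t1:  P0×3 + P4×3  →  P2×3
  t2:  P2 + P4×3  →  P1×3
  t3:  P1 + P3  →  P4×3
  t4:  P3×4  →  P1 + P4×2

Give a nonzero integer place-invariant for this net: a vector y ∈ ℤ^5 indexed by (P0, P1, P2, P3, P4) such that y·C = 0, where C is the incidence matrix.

Incidence matrix C (rows=places, cols=transitions):
       t0   t1   t2   t3   t4
   P0   4   -3    0    0    0
   P1  -3    0    3   -1    1
   P2   0    3   -1    0    0
   P3  -2    0    0   -1   -4
   P4   0   -3   -3    3    2

Candidate y = [2, 2, 3, 1, 1]; check y·C column-wise:
  col t0: 2·4 + 2·-3 + 3·0 + 1·-2 + 1·0 = 0
  col t1: 2·-3 + 2·0 + 3·3 + 1·0 + 1·-3 = 0
  col t2: 2·0 + 2·3 + 3·-1 + 1·0 + 1·-3 = 0
  col t3: 2·0 + 2·-1 + 3·0 + 1·-1 + 1·3 = 0
  col t4: 2·0 + 2·1 + 3·0 + 1·-4 + 1·2 = 0

y = (P0:2, P1:2, P2:3, P3:1, P4:1)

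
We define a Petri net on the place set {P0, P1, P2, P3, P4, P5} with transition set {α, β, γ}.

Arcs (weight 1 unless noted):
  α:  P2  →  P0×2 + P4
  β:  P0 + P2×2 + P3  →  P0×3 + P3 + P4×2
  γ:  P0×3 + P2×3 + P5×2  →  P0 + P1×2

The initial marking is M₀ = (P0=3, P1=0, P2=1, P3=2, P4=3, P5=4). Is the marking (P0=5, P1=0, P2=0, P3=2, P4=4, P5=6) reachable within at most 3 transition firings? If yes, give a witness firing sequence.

depth 0: 1 marking
depth 1: 2 markings reached so far
depth 2: 2 markings reached so far
(frontier empty at depth 2; search complete)
target is not among the 2 markings reachable within 3 steps

NO — not reachable within 3 firings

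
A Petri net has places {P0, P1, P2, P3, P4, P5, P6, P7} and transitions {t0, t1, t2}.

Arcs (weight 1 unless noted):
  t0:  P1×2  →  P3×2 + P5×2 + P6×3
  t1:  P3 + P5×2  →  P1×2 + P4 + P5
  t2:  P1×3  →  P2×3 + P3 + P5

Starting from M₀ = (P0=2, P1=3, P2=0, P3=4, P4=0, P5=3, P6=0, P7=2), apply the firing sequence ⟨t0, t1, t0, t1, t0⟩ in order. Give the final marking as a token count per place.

step 1: fire t0:  (P0=2, P1=3, P2=0, P3=4, P4=0, P5=3, P6=0, P7=2) → (P0=2, P1=1, P2=0, P3=6, P4=0, P5=5, P6=3, P7=2)
step 2: fire t1:  (P0=2, P1=1, P2=0, P3=6, P4=0, P5=5, P6=3, P7=2) → (P0=2, P1=3, P2=0, P3=5, P4=1, P5=4, P6=3, P7=2)
step 3: fire t0:  (P0=2, P1=3, P2=0, P3=5, P4=1, P5=4, P6=3, P7=2) → (P0=2, P1=1, P2=0, P3=7, P4=1, P5=6, P6=6, P7=2)
step 4: fire t1:  (P0=2, P1=1, P2=0, P3=7, P4=1, P5=6, P6=6, P7=2) → (P0=2, P1=3, P2=0, P3=6, P4=2, P5=5, P6=6, P7=2)
step 5: fire t0:  (P0=2, P1=3, P2=0, P3=6, P4=2, P5=5, P6=6, P7=2) → (P0=2, P1=1, P2=0, P3=8, P4=2, P5=7, P6=9, P7=2)

(P0=2, P1=1, P2=0, P3=8, P4=2, P5=7, P6=9, P7=2)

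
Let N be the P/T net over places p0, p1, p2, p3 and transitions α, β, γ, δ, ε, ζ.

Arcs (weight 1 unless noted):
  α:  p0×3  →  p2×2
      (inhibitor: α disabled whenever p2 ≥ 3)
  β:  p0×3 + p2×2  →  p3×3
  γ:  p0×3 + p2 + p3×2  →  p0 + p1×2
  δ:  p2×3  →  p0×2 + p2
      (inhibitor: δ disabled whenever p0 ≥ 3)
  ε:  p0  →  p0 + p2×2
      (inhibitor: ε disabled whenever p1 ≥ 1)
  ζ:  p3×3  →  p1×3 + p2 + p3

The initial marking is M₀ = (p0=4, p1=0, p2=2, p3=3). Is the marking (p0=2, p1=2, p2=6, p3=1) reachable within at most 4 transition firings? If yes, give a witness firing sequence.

NO — not reachable within 4 firings

depth 0: 1 marking
depth 1: 6 markings reached so far
depth 2: 14 markings reached so far
depth 3: 28 markings reached so far
depth 4: 46 markings reached so far
target is not among the 46 markings reachable within 4 steps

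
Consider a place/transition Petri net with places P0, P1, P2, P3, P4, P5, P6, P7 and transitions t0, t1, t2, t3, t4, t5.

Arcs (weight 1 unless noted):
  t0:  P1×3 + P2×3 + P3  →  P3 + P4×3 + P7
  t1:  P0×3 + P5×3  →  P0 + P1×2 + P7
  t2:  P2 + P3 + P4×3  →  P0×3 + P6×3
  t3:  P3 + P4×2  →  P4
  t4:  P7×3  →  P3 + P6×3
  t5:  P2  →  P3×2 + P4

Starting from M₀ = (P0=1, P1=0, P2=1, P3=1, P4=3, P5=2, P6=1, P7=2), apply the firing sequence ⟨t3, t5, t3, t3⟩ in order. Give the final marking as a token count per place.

step 1: fire t3:  (P0=1, P1=0, P2=1, P3=1, P4=3, P5=2, P6=1, P7=2) → (P0=1, P1=0, P2=1, P3=0, P4=2, P5=2, P6=1, P7=2)
step 2: fire t5:  (P0=1, P1=0, P2=1, P3=0, P4=2, P5=2, P6=1, P7=2) → (P0=1, P1=0, P2=0, P3=2, P4=3, P5=2, P6=1, P7=2)
step 3: fire t3:  (P0=1, P1=0, P2=0, P3=2, P4=3, P5=2, P6=1, P7=2) → (P0=1, P1=0, P2=0, P3=1, P4=2, P5=2, P6=1, P7=2)
step 4: fire t3:  (P0=1, P1=0, P2=0, P3=1, P4=2, P5=2, P6=1, P7=2) → (P0=1, P1=0, P2=0, P3=0, P4=1, P5=2, P6=1, P7=2)

(P0=1, P1=0, P2=0, P3=0, P4=1, P5=2, P6=1, P7=2)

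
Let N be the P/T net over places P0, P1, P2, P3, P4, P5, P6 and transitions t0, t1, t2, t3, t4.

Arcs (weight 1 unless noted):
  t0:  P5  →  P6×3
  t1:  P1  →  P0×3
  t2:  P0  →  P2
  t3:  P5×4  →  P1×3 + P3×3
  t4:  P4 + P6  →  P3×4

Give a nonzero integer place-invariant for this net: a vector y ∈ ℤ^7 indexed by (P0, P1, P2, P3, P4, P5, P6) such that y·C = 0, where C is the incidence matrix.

y = (P0:1, P1:3, P2:1, P3:-3, P4:-12, P5:0, P6:0)

Incidence matrix C (rows=places, cols=transitions):
       t0   t1   t2   t3   t4
   P0   0    3   -1    0    0
   P1   0   -1    0    3    0
   P2   0    0    1    0    0
   P3   0    0    0    3    4
   P4   0    0    0    0   -1
   P5  -1    0    0   -4    0
   P6   3    0    0    0   -1

Candidate y = [1, 3, 1, -3, -12, 0, 0]; check y·C column-wise:
  col t0: 1·0 + 3·0 + 1·0 + -3·0 + -12·0 + 0·-1 + 0·3 = 0
  col t1: 1·3 + 3·-1 + 1·0 + -3·0 + -12·0 = 0
  col t2: 1·-1 + 3·0 + 1·1 + -3·0 + -12·0 = 0
  col t3: 1·0 + 3·3 + 1·0 + -3·3 + -12·0 + 0·-4 = 0
  col t4: 1·0 + 3·0 + 1·0 + -3·4 + -12·-1 + 0·-1 = 0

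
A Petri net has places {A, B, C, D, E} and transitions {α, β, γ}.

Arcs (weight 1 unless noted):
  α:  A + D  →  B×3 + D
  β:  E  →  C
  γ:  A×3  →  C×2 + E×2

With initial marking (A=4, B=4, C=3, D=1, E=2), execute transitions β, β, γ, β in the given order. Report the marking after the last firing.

(A=1, B=4, C=8, D=1, E=1)

step 1: fire β:  (A=4, B=4, C=3, D=1, E=2) → (A=4, B=4, C=4, D=1, E=1)
step 2: fire β:  (A=4, B=4, C=4, D=1, E=1) → (A=4, B=4, C=5, D=1, E=0)
step 3: fire γ:  (A=4, B=4, C=5, D=1, E=0) → (A=1, B=4, C=7, D=1, E=2)
step 4: fire β:  (A=1, B=4, C=7, D=1, E=2) → (A=1, B=4, C=8, D=1, E=1)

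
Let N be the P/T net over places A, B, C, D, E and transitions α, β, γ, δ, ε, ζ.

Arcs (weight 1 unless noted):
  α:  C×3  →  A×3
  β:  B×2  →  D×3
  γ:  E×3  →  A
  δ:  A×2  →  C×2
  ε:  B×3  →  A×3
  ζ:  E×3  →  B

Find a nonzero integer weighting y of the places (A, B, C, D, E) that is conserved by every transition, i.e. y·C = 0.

y = (A:3, B:3, C:3, D:2, E:1)

Incidence matrix C (rows=places, cols=transitions):
        α    β    γ    δ    ε    ζ
    A   3    0    1   -2    3    0
    B   0   -2    0    0   -3    1
    C  -3    0    0    2    0    0
    D   0    3    0    0    0    0
    E   0    0   -3    0    0   -3

Candidate y = [3, 3, 3, 2, 1]; check y·C column-wise:
  col α: 3·3 + 3·0 + 3·-3 + 2·0 + 1·0 = 0
  col β: 3·0 + 3·-2 + 3·0 + 2·3 + 1·0 = 0
  col γ: 3·1 + 3·0 + 3·0 + 2·0 + 1·-3 = 0
  col δ: 3·-2 + 3·0 + 3·2 + 2·0 + 1·0 = 0
  col ε: 3·3 + 3·-3 + 3·0 + 2·0 + 1·0 = 0
  col ζ: 3·0 + 3·1 + 3·0 + 2·0 + 1·-3 = 0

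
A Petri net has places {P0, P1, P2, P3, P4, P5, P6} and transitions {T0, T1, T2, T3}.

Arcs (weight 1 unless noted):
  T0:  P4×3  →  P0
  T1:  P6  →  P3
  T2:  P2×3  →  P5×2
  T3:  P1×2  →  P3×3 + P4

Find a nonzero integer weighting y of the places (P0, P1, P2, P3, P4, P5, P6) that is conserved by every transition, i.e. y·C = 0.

Incidence matrix C (rows=places, cols=transitions):
       T0   T1   T2   T3
   P0   1    0    0    0
   P1   0    0    0   -2
   P2   0    0   -3    0
   P3   0    1    0    3
   P4  -3    0    0    1
   P5   0    0    2    0
   P6   0   -1    0    0

Candidate y = [6, 1, 0, 0, 2, 0, 0]; check y·C column-wise:
  col T0: 6·1 + 1·0 + 2·-3 = 0
  col T1: 6·0 + 1·0 + 0·1 + 2·0 + 0·-1 = 0
  col T2: 6·0 + 1·0 + 0·-3 + 2·0 + 0·2 = 0
  col T3: 6·0 + 1·-2 + 0·3 + 2·1 = 0

y = (P0:6, P1:1, P2:0, P3:0, P4:2, P5:0, P6:0)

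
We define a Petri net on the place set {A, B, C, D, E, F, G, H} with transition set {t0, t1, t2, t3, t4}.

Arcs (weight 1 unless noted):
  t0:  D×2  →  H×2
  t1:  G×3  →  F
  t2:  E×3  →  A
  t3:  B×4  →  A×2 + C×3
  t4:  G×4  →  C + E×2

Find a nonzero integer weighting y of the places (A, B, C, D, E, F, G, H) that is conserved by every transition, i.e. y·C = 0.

Incidence matrix C (rows=places, cols=transitions):
       t0   t1   t2   t3   t4
    A   0    0    1    2    0
    B   0    0    0   -4    0
    C   0    0    0    3    1
    D  -2    0    0    0    0
    E   0    0   -3    0    2
    F   0    1    0    0    0
    G   0   -3    0    0   -4
    H   2    0    0    0    0

Candidate y = [3, 0, -2, 0, 1, 0, 0, 0]; check y·C column-wise:
  col t0: 3·0 + -2·0 + 0·-2 + 1·0 + 0·2 = 0
  col t1: 3·0 + -2·0 + 1·0 + 0·1 + 0·-3 = 0
  col t2: 3·1 + -2·0 + 1·-3 = 0
  col t3: 3·2 + 0·-4 + -2·3 + 1·0 = 0
  col t4: 3·0 + -2·1 + 1·2 + 0·-4 = 0

y = (A:3, B:0, C:-2, D:0, E:1, F:0, G:0, H:0)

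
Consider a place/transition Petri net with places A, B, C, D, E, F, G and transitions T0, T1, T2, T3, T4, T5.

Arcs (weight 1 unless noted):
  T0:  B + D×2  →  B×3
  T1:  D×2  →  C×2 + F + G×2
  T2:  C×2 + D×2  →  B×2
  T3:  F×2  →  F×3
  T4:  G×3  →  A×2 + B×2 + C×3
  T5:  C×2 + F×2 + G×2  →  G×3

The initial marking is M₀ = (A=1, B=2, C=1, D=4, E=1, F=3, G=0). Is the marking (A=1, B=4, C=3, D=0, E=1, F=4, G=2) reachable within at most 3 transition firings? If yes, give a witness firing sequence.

step 1: fire T0:  (A=1, B=2, C=1, D=4, E=1, F=3, G=0) → (A=1, B=4, C=1, D=2, E=1, F=3, G=0)
step 2: fire T1:  (A=1, B=4, C=1, D=2, E=1, F=3, G=0) → (A=1, B=4, C=3, D=0, E=1, F=4, G=2)

YES — reachable via ⟨T0, T1⟩ (2 firings)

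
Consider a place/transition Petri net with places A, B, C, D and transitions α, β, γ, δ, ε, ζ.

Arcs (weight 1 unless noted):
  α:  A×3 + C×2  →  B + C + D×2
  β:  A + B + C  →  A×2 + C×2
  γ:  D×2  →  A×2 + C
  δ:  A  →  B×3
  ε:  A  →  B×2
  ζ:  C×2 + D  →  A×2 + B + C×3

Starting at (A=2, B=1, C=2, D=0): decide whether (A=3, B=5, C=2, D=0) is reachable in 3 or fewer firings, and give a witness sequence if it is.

NO — not reachable within 3 firings

depth 0: 1 marking
depth 1: 4 markings reached so far
depth 2: 10 markings reached so far
depth 3: 17 markings reached so far
target is not among the 17 markings reachable within 3 steps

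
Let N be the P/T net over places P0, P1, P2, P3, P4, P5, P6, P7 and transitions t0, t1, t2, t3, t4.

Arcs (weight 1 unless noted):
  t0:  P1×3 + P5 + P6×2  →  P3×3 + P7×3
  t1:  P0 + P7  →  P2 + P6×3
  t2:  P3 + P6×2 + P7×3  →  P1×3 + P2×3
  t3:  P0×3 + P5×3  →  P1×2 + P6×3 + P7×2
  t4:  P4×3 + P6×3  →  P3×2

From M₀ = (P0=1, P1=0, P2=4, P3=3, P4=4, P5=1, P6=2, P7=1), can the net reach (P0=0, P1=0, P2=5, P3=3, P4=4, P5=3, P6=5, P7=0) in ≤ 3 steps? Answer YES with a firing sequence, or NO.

NO — not reachable within 3 firings

depth 0: 1 marking
depth 1: 2 markings reached so far
depth 2: 3 markings reached so far
depth 3: 3 markings reached so far
(frontier empty at depth 3; search complete)
target is not among the 3 markings reachable within 3 steps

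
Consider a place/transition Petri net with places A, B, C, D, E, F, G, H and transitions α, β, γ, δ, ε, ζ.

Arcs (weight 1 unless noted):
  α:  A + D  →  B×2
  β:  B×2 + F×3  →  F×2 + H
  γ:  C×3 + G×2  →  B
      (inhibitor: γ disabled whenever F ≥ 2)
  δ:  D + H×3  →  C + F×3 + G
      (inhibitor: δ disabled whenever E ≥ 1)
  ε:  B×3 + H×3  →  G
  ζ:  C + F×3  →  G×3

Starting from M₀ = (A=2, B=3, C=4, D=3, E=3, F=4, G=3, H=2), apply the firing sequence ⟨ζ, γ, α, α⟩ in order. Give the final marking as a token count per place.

step 1: fire ζ:  (A=2, B=3, C=4, D=3, E=3, F=4, G=3, H=2) → (A=2, B=3, C=3, D=3, E=3, F=1, G=6, H=2)
step 2: fire γ:  (A=2, B=3, C=3, D=3, E=3, F=1, G=6, H=2) → (A=2, B=4, C=0, D=3, E=3, F=1, G=4, H=2)
step 3: fire α:  (A=2, B=4, C=0, D=3, E=3, F=1, G=4, H=2) → (A=1, B=6, C=0, D=2, E=3, F=1, G=4, H=2)
step 4: fire α:  (A=1, B=6, C=0, D=2, E=3, F=1, G=4, H=2) → (A=0, B=8, C=0, D=1, E=3, F=1, G=4, H=2)

(A=0, B=8, C=0, D=1, E=3, F=1, G=4, H=2)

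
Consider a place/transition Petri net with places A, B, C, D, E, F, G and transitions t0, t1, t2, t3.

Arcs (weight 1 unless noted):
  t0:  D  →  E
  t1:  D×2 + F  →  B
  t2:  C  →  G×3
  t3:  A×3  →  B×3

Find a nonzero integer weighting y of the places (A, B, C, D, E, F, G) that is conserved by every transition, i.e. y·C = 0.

y = (A:2, B:2, C:0, D:1, E:1, F:0, G:0)

Incidence matrix C (rows=places, cols=transitions):
       t0   t1   t2   t3
    A   0    0    0   -3
    B   0    1    0    3
    C   0    0   -1    0
    D  -1   -2    0    0
    E   1    0    0    0
    F   0   -1    0    0
    G   0    0    3    0

Candidate y = [2, 2, 0, 1, 1, 0, 0]; check y·C column-wise:
  col t0: 2·0 + 2·0 + 1·-1 + 1·1 = 0
  col t1: 2·0 + 2·1 + 1·-2 + 1·0 + 0·-1 = 0
  col t2: 2·0 + 2·0 + 0·-1 + 1·0 + 1·0 + 0·3 = 0
  col t3: 2·-3 + 2·3 + 1·0 + 1·0 = 0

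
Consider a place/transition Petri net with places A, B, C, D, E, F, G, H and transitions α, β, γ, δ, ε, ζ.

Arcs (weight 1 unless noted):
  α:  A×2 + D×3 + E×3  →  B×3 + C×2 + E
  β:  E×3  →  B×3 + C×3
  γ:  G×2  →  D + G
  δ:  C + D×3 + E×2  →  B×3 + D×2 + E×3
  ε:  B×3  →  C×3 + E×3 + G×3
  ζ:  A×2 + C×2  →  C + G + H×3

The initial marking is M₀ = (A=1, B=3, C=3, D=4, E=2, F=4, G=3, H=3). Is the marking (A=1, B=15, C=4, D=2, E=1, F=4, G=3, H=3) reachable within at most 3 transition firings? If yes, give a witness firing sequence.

depth 0: 1 marking
depth 1: 4 markings reached so far
depth 2: 11 markings reached so far
depth 3: 22 markings reached so far
target is not among the 22 markings reachable within 3 steps

NO — not reachable within 3 firings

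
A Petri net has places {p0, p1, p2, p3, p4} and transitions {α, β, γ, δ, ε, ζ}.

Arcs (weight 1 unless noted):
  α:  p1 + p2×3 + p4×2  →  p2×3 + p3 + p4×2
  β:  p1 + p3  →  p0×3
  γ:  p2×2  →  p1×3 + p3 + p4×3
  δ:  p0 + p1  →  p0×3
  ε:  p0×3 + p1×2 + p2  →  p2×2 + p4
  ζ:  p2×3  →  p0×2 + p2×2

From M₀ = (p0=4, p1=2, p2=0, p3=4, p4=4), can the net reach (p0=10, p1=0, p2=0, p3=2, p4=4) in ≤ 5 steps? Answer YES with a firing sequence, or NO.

step 1: fire β:  (p0=4, p1=2, p2=0, p3=4, p4=4) → (p0=7, p1=1, p2=0, p3=3, p4=4)
step 2: fire β:  (p0=7, p1=1, p2=0, p3=3, p4=4) → (p0=10, p1=0, p2=0, p3=2, p4=4)

YES — reachable via ⟨β, β⟩ (2 firings)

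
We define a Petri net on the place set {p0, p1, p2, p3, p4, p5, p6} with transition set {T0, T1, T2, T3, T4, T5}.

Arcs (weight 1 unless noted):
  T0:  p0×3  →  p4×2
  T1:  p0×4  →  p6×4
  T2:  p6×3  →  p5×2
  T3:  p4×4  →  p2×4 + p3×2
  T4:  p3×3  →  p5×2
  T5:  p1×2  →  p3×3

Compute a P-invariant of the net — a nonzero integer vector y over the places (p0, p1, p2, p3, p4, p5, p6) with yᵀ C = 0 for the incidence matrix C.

Incidence matrix C (rows=places, cols=transitions):
       T0   T1   T2   T3   T4   T5
   p0  -3   -4    0    0    0    0
   p1   0    0    0    0    0   -2
   p2   0    0    0    4    0    0
   p3   0    0    0    2   -3    3
   p4   2    0    0   -4    0    0
   p5   0    0    2    0    2    0
   p6   0    4   -3    0    0    0

Candidate y = [2, 3, 2, 2, 3, 3, 2]; check y·C column-wise:
  col T0: 2·-3 + 3·0 + 2·0 + 2·0 + 3·2 + 3·0 + 2·0 = 0
  col T1: 2·-4 + 3·0 + 2·0 + 2·0 + 3·0 + 3·0 + 2·4 = 0
  col T2: 2·0 + 3·0 + 2·0 + 2·0 + 3·0 + 3·2 + 2·-3 = 0
  col T3: 2·0 + 3·0 + 2·4 + 2·2 + 3·-4 + 3·0 + 2·0 = 0
  col T4: 2·0 + 3·0 + 2·0 + 2·-3 + 3·0 + 3·2 + 2·0 = 0
  col T5: 2·0 + 3·-2 + 2·0 + 2·3 + 3·0 + 3·0 + 2·0 = 0

y = (p0:2, p1:3, p2:2, p3:2, p4:3, p5:3, p6:2)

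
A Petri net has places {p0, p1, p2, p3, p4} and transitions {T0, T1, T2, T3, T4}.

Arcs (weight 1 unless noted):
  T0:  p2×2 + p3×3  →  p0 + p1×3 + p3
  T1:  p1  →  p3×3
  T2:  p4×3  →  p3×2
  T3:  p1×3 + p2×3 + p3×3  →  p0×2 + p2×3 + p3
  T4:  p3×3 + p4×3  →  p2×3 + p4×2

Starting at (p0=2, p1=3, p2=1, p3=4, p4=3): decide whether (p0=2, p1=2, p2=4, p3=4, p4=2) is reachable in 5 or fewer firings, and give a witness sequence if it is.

YES — reachable via ⟨T1, T4⟩ (2 firings)

step 1: fire T1:  (p0=2, p1=3, p2=1, p3=4, p4=3) → (p0=2, p1=2, p2=1, p3=7, p4=3)
step 2: fire T4:  (p0=2, p1=2, p2=1, p3=7, p4=3) → (p0=2, p1=2, p2=4, p3=4, p4=2)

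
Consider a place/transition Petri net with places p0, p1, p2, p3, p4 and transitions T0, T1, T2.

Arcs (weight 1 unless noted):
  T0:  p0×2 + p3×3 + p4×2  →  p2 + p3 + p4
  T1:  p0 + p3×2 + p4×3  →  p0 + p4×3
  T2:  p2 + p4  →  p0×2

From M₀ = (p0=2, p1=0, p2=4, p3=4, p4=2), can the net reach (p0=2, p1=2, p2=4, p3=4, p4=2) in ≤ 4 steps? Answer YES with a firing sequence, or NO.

NO — not reachable within 4 firings

depth 0: 1 marking
depth 1: 3 markings reached so far
depth 2: 5 markings reached so far
depth 3: 5 markings reached so far
(frontier empty at depth 3; search complete)
target is not among the 5 markings reachable within 4 steps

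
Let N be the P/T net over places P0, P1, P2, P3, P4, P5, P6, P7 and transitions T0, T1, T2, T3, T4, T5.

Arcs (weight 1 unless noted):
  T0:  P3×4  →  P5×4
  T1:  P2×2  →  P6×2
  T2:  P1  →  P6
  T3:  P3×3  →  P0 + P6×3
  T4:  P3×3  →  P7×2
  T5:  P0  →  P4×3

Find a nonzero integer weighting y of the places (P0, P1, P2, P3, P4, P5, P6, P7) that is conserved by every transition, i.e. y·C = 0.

y = (P0:3, P1:-1, P2:-1, P3:0, P4:1, P5:0, P6:-1, P7:0)

Incidence matrix C (rows=places, cols=transitions):
       T0   T1   T2   T3   T4   T5
   P0   0    0    0    1    0   -1
   P1   0    0   -1    0    0    0
   P2   0   -2    0    0    0    0
   P3  -4    0    0   -3   -3    0
   P4   0    0    0    0    0    3
   P5   4    0    0    0    0    0
   P6   0    2    1    3    0    0
   P7   0    0    0    0    2    0

Candidate y = [3, -1, -1, 0, 1, 0, -1, 0]; check y·C column-wise:
  col T0: 3·0 + -1·0 + -1·0 + 0·-4 + 1·0 + 0·4 + -1·0 = 0
  col T1: 3·0 + -1·0 + -1·-2 + 1·0 + -1·2 = 0
  col T2: 3·0 + -1·-1 + -1·0 + 1·0 + -1·1 = 0
  col T3: 3·1 + -1·0 + -1·0 + 0·-3 + 1·0 + -1·3 = 0
  col T4: 3·0 + -1·0 + -1·0 + 0·-3 + 1·0 + -1·0 + 0·2 = 0
  col T5: 3·-1 + -1·0 + -1·0 + 1·3 + -1·0 = 0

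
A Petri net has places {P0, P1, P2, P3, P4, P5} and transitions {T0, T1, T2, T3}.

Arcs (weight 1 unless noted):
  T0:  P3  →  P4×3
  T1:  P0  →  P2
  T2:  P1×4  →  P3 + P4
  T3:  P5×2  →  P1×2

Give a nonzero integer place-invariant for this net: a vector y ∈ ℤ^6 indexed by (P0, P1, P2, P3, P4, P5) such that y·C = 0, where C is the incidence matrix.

y = (P0:1, P1:0, P2:1, P3:0, P4:0, P5:0)

Incidence matrix C (rows=places, cols=transitions):
       T0   T1   T2   T3
   P0   0   -1    0    0
   P1   0    0   -4    2
   P2   0    1    0    0
   P3  -1    0    1    0
   P4   3    0    1    0
   P5   0    0    0   -2

Candidate y = [1, 0, 1, 0, 0, 0]; check y·C column-wise:
  col T0: 1·0 + 1·0 + 0·-1 + 0·3 = 0
  col T1: 1·-1 + 1·1 = 0
  col T2: 1·0 + 0·-4 + 1·0 + 0·1 + 0·1 = 0
  col T3: 1·0 + 0·2 + 1·0 + 0·-2 = 0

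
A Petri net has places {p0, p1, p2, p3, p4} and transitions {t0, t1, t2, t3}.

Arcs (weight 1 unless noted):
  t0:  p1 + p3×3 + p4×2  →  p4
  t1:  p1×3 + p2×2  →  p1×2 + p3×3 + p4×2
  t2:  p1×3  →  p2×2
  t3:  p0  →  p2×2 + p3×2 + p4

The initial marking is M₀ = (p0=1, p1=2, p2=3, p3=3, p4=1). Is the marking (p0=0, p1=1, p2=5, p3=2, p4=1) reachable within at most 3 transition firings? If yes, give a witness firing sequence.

YES — reachable via ⟨t3, t0⟩ (2 firings)

step 1: fire t3:  (p0=1, p1=2, p2=3, p3=3, p4=1) → (p0=0, p1=2, p2=5, p3=5, p4=2)
step 2: fire t0:  (p0=0, p1=2, p2=5, p3=5, p4=2) → (p0=0, p1=1, p2=5, p3=2, p4=1)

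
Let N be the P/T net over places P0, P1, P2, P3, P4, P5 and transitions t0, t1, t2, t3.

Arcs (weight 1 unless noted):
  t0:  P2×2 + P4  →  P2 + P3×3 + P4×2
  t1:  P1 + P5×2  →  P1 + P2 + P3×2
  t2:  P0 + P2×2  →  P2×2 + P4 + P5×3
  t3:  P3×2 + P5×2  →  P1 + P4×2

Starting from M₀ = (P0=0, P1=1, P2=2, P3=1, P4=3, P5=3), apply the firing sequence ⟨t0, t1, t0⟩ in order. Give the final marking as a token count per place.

step 1: fire t0:  (P0=0, P1=1, P2=2, P3=1, P4=3, P5=3) → (P0=0, P1=1, P2=1, P3=4, P4=4, P5=3)
step 2: fire t1:  (P0=0, P1=1, P2=1, P3=4, P4=4, P5=3) → (P0=0, P1=1, P2=2, P3=6, P4=4, P5=1)
step 3: fire t0:  (P0=0, P1=1, P2=2, P3=6, P4=4, P5=1) → (P0=0, P1=1, P2=1, P3=9, P4=5, P5=1)

(P0=0, P1=1, P2=1, P3=9, P4=5, P5=1)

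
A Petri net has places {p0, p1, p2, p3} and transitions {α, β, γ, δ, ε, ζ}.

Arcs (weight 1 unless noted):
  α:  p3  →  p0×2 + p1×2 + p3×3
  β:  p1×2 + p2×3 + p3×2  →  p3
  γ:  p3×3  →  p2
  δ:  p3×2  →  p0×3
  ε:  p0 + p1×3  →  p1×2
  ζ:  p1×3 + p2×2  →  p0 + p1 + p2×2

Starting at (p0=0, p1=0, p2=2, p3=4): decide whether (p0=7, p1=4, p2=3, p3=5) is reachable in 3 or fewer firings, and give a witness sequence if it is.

NO — not reachable within 3 firings

depth 0: 1 marking
depth 1: 4 markings reached so far
depth 2: 8 markings reached so far
depth 3: 17 markings reached so far
target is not among the 17 markings reachable within 3 steps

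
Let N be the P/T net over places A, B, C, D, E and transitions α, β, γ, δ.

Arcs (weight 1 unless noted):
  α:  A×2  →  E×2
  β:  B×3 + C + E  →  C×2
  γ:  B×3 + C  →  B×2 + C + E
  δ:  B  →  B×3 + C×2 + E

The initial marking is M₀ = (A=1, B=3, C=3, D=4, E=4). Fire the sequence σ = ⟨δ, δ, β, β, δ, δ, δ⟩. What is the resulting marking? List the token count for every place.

(A=1, B=7, C=15, D=4, E=7)

step 1: fire δ:  (A=1, B=3, C=3, D=4, E=4) → (A=1, B=5, C=5, D=4, E=5)
step 2: fire δ:  (A=1, B=5, C=5, D=4, E=5) → (A=1, B=7, C=7, D=4, E=6)
step 3: fire β:  (A=1, B=7, C=7, D=4, E=6) → (A=1, B=4, C=8, D=4, E=5)
step 4: fire β:  (A=1, B=4, C=8, D=4, E=5) → (A=1, B=1, C=9, D=4, E=4)
step 5: fire δ:  (A=1, B=1, C=9, D=4, E=4) → (A=1, B=3, C=11, D=4, E=5)
step 6: fire δ:  (A=1, B=3, C=11, D=4, E=5) → (A=1, B=5, C=13, D=4, E=6)
step 7: fire δ:  (A=1, B=5, C=13, D=4, E=6) → (A=1, B=7, C=15, D=4, E=7)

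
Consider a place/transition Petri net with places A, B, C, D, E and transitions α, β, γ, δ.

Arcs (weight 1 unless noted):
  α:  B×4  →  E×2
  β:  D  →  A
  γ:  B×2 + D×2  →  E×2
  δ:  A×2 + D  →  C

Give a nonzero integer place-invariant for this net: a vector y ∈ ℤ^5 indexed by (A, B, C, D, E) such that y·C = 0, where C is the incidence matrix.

y = (A:1, B:1, C:3, D:1, E:2)

Incidence matrix C (rows=places, cols=transitions):
        α    β    γ    δ
    A   0    1    0   -2
    B  -4    0   -2    0
    C   0    0    0    1
    D   0   -1   -2   -1
    E   2    0    2    0

Candidate y = [1, 1, 3, 1, 2]; check y·C column-wise:
  col α: 1·0 + 1·-4 + 3·0 + 1·0 + 2·2 = 0
  col β: 1·1 + 1·0 + 3·0 + 1·-1 + 2·0 = 0
  col γ: 1·0 + 1·-2 + 3·0 + 1·-2 + 2·2 = 0
  col δ: 1·-2 + 1·0 + 3·1 + 1·-1 + 2·0 = 0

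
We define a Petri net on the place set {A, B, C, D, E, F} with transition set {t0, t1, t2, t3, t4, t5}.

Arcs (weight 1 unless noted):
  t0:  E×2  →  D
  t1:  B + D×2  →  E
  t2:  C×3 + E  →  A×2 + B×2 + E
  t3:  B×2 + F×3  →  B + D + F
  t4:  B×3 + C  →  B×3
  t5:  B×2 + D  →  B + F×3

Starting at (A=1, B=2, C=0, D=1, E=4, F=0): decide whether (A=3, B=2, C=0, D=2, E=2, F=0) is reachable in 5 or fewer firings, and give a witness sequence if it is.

depth 0: 1 marking
depth 1: 3 markings reached so far
depth 2: 6 markings reached so far
depth 3: 8 markings reached so far
depth 4: 9 markings reached so far
depth 5: 9 markings reached so far
(frontier empty at depth 5; search complete)
target is not among the 9 markings reachable within 5 steps

NO — not reachable within 5 firings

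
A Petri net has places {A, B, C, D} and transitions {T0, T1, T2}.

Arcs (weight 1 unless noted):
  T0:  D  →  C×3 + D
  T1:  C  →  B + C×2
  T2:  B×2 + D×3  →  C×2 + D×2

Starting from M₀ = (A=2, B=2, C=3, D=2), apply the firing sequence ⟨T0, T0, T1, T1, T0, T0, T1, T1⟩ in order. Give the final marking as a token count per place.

step 1: fire T0:  (A=2, B=2, C=3, D=2) → (A=2, B=2, C=6, D=2)
step 2: fire T0:  (A=2, B=2, C=6, D=2) → (A=2, B=2, C=9, D=2)
step 3: fire T1:  (A=2, B=2, C=9, D=2) → (A=2, B=3, C=10, D=2)
step 4: fire T1:  (A=2, B=3, C=10, D=2) → (A=2, B=4, C=11, D=2)
step 5: fire T0:  (A=2, B=4, C=11, D=2) → (A=2, B=4, C=14, D=2)
step 6: fire T0:  (A=2, B=4, C=14, D=2) → (A=2, B=4, C=17, D=2)
step 7: fire T1:  (A=2, B=4, C=17, D=2) → (A=2, B=5, C=18, D=2)
step 8: fire T1:  (A=2, B=5, C=18, D=2) → (A=2, B=6, C=19, D=2)

(A=2, B=6, C=19, D=2)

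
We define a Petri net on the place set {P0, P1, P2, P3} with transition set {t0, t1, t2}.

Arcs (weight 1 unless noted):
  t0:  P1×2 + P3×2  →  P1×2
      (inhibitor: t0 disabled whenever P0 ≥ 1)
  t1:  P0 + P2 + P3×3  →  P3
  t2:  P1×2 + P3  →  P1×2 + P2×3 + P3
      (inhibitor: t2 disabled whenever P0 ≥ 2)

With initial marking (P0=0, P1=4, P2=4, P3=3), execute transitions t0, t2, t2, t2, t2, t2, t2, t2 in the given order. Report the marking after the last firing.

(P0=0, P1=4, P2=25, P3=1)

step 1: fire t0:  (P0=0, P1=4, P2=4, P3=3) → (P0=0, P1=4, P2=4, P3=1)
step 2: fire t2:  (P0=0, P1=4, P2=4, P3=1) → (P0=0, P1=4, P2=7, P3=1)
step 3: fire t2:  (P0=0, P1=4, P2=7, P3=1) → (P0=0, P1=4, P2=10, P3=1)
step 4: fire t2:  (P0=0, P1=4, P2=10, P3=1) → (P0=0, P1=4, P2=13, P3=1)
step 5: fire t2:  (P0=0, P1=4, P2=13, P3=1) → (P0=0, P1=4, P2=16, P3=1)
step 6: fire t2:  (P0=0, P1=4, P2=16, P3=1) → (P0=0, P1=4, P2=19, P3=1)
step 7: fire t2:  (P0=0, P1=4, P2=19, P3=1) → (P0=0, P1=4, P2=22, P3=1)
step 8: fire t2:  (P0=0, P1=4, P2=22, P3=1) → (P0=0, P1=4, P2=25, P3=1)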